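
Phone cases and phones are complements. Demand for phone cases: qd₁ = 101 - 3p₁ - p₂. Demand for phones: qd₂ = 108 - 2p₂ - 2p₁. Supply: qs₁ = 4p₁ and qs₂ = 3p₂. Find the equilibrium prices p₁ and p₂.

p₁ = 397/33, p₂ = 554/33

Market 1: 101 - 3p₁ - p₂ = 4p₁ → 7p₁ + p₂ = 101.
Market 2: 5p₂ + 2p₁ = 108.
Eliminating p₂: 5×(1) − 1×(2) gives 33p₁ = 397, so p₁ = 397/33.
Back-substitute into (2): p₂ = (108 − 2×397/33) / 5 = 554/33.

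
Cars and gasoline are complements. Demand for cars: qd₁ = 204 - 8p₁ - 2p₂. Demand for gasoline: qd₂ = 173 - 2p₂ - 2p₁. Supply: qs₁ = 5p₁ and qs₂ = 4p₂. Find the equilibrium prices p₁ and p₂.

p₁ = 439/37, p₂ = 1841/74

Market 1: 204 - 8p₁ - 2p₂ = 5p₁ → 13p₁ + 2p₂ = 204.
Market 2: 6p₂ + 2p₁ = 173.
Eliminating p₂: 6×(1) − 2×(2) gives 74p₁ = 878, so p₁ = 439/37.
Back-substitute into (2): p₂ = (173 − 2×439/37) / 6 = 1841/74.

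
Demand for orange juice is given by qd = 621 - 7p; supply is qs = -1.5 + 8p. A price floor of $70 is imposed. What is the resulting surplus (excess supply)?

Surplus = 427.5

Equilibrium price would be p* = 41.5, so the floor at 70 binds.
At p = 70: qd = 131, qs = 558.5.
Surplus = 558.5 − 131 = 427.5.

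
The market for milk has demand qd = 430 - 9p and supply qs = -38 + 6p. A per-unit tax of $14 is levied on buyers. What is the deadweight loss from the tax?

Deadweight loss = 352.8

Pre-tax equilibrium: p* = 31.2, q* = 149.2.
Tax on buyers shifts demand to qd = 430 − 9(p + 14) = 304 - 9p.
304 - 9p = -38 + 6p gives seller price ps = 22.8; buyers pay pb = 22.8 + 14 = 36.8.
New quantity: q = 430 − 9(36.8) = 98.8.
DWL = ½ × 14 × (149.2 − 98.8) = 352.8.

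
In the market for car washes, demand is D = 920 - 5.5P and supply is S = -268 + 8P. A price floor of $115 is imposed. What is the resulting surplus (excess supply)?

Surplus = 364.5

Equilibrium price would be P* = 88, so the floor at 115 binds.
At P = 115: D = 287.5, S = 652.
Surplus = 652 − 287.5 = 364.5.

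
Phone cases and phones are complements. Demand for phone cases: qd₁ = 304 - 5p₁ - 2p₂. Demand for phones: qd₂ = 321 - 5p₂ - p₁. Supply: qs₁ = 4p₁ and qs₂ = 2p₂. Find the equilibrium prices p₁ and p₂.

Market 1: 304 - 5p₁ - 2p₂ = 4p₁ → 9p₁ + 2p₂ = 304.
Market 2: 7p₂ + p₁ = 321.
Eliminating p₂: 7×(1) − 2×(2) gives 61p₁ = 1486, so p₁ = 1486/61.
Back-substitute into (2): p₂ = (321 − 1×1486/61) / 7 = 2585/61.

p₁ = 1486/61, p₂ = 2585/61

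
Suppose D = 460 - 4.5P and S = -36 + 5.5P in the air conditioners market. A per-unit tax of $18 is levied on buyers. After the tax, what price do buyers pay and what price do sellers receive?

Buyers pay $59.5, sellers receive $41.5

Pre-tax equilibrium: P* = 49.6, Q* = 236.8.
Tax on buyers shifts demand to D = 460 − 4.5(P + 18) = 379 - 4.5P.
379 - 4.5P = -36 + 5.5P gives seller price Ps = 41.5; buyers pay Pb = 41.5 + 18 = 59.5.
New quantity: Q = 460 − 4.5(59.5) = 192.25.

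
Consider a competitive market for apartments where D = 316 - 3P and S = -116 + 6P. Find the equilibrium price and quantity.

P* = 48, Q* = 172

Set D = S: 316 - 3P = -116 + 6P.
432 = 9P, so P* = 48.
Q* = 316 − 3(48) = 172.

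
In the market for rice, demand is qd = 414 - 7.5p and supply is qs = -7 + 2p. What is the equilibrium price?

Set qd = qs: 414 - 7.5p = -7 + 2p.
421 = 9.5p, so p* = 842/19.
q* = 414 − 7.5(842/19) = 1551/19.

p* = 842/19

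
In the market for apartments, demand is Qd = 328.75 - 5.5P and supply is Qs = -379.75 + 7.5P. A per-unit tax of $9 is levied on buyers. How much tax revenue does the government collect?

Tax revenue = 207/52

Pre-tax equilibrium: P* = 54.5, Q* = 29.
Tax on buyers shifts demand to Qd = 328.75 − 5.5(P + 9) = 279.25 - 5.5P.
279.25 - 5.5P = -379.75 + 7.5P gives seller price Ps = 659/13; buyers pay Pb = 659/13 + 9 = 776/13.
New quantity: Q = 328.75 − 5.5(776/13) = 23/52.
Revenue = 9 × 23/52 = 207/52.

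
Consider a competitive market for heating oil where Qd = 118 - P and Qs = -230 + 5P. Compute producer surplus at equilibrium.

Equilibrium: 118 - P = -230 + 5P gives P* = 58, Q* = 60.
Supply starts at P = 46 (where Qs = 0).
PS = ½(58 − 46)(60) = 360.

Producer surplus = 360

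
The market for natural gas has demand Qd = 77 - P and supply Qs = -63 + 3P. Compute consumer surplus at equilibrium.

Consumer surplus = 882

Equilibrium: 77 - P = -63 + 3P gives P* = 35, Q* = 42.
Demand choke price (Qd = 0): P = 77.
CS = ½(77 − 35)(42) = 882.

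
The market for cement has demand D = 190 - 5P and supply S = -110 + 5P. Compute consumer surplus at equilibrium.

Consumer surplus = 160

Equilibrium: 190 - 5P = -110 + 5P gives P* = 30, Q* = 40.
Demand choke price (D = 0): P = 38.
CS = ½(38 − 30)(40) = 160.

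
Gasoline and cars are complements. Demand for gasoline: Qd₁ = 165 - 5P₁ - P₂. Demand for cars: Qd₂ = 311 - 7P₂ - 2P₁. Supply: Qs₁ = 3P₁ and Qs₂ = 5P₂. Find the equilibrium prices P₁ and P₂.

P₁ = 1669/94, P₂ = 1079/47

Market 1: 165 - 5P₁ - P₂ = 3P₁ → 8P₁ + P₂ = 165.
Market 2: 12P₂ + 2P₁ = 311.
Eliminating P₂: 12×(1) − 1×(2) gives 94P₁ = 1669, so P₁ = 1669/94.
Back-substitute into (2): P₂ = (311 − 2×1669/94) / 12 = 1079/47.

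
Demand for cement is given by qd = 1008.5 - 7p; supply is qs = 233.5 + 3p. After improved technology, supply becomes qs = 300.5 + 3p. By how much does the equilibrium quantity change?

Δq = 46.9

Original equilibrium: p* = 77.5, q* = 466.
New equilibrium: 1008.5 - 7p = 300.5 + 3p, so 708 = 10p and p' = 70.8; q' = 1008.5 − 7(70.8) = 512.9.
Change in quantity: 512.9 − 466 = 46.9.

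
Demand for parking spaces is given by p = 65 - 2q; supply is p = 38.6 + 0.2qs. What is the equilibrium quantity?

Set the two price expressions equal: 65 - 2q = 38.6 + 0.2q.
26.4 = 2.2q, so q* = 12.
p* = 65 − (2)(12) = 41.

q* = 12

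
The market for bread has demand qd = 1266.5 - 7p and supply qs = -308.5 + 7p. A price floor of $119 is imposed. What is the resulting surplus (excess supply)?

Equilibrium price would be p* = 112.5, so the floor at 119 binds.
At p = 119: qd = 433.5, qs = 524.5.
Surplus = 524.5 − 433.5 = 91.

Surplus = 91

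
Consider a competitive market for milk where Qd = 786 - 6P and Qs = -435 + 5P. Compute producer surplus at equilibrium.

Producer surplus = 1440

Equilibrium: 786 - 6P = -435 + 5P gives P* = 111, Q* = 120.
Supply starts at P = 87 (where Qs = 0).
PS = ½(111 − 87)(120) = 1440.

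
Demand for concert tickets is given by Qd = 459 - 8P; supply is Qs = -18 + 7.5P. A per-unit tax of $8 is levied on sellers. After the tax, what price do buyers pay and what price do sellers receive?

Pre-tax equilibrium: P* = 954/31, Q* = 6597/31.
Tax on sellers shifts supply to Qs = -18 + 7.5(P − 8) = -78 + 7.5P.
459 - 8P = -78 + 7.5P gives buyer price Pb = 1074/31; sellers receive Ps = 1074/31 − 8 = 826/31.
New quantity: Q = 459 − 8(1074/31) = 5637/31.

Buyers pay 1074/31, sellers receive 826/31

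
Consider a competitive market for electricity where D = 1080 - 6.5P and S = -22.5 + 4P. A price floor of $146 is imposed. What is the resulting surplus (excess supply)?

Equilibrium price would be P* = 105, so the floor at 146 binds.
At P = 146: D = 131, S = 561.5.
Surplus = 561.5 − 131 = 430.5.

Surplus = 430.5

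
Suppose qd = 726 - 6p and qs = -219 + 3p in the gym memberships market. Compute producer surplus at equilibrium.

Equilibrium: 726 - 6p = -219 + 3p gives p* = 105, q* = 96.
Supply starts at p = 73 (where qs = 0).
PS = ½(105 − 73)(96) = 1536.

Producer surplus = 1536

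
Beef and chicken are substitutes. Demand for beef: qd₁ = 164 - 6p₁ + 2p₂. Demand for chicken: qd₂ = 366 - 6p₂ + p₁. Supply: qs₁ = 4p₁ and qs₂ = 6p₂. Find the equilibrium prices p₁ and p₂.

Market 1: 164 - 6p₁ + 2p₂ = 4p₁ → 10p₁ - 2p₂ = 164.
Market 2: 12p₂ - p₁ = 366.
Eliminating p₂: 12×(1) + 2×(2) gives 118p₁ = 2700, so p₁ = 1350/59.
Back-substitute into (2): p₂ = (366 + 1×1350/59) / 12 = 1912/59.

p₁ = 1350/59, p₂ = 1912/59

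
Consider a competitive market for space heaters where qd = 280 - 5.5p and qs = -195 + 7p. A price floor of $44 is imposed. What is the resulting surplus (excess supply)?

Surplus = 75

Equilibrium price would be p* = 38, so the floor at 44 binds.
At p = 44: qd = 38, qs = 113.
Surplus = 113 − 38 = 75.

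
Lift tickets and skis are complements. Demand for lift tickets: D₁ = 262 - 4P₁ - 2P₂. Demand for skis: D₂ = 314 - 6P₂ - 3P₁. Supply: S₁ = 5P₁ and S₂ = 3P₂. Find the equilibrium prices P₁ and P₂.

Market 1: 262 - 4P₁ - 2P₂ = 5P₁ → 9P₁ + 2P₂ = 262.
Market 2: 9P₂ + 3P₁ = 314.
Eliminating P₂: 9×(1) − 2×(2) gives 75P₁ = 1730, so P₁ = 346/15.
Back-substitute into (2): P₂ = (314 − 3×346/15) / 9 = 27.2.

P₁ = 346/15, P₂ = 27.2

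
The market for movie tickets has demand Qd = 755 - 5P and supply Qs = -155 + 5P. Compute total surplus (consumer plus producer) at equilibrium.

Total surplus = 18000

Equilibrium: 755 - 5P = -155 + 5P gives P* = 91, Q* = 300.
Demand choke price: P = 151; supply starts at P = 31.
CS = ½(151 − 91)(300) = 9000; PS = ½(91 − 31)(300) = 9000.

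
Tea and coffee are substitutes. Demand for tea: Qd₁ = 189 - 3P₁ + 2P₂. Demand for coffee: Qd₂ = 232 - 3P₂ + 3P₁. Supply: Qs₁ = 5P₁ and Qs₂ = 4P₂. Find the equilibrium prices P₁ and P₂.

Market 1: 189 - 3P₁ + 2P₂ = 5P₁ → 8P₁ - 2P₂ = 189.
Market 2: 7P₂ - 3P₁ = 232.
Eliminating P₂: 7×(1) + 2×(2) gives 50P₁ = 1787, so P₁ = 35.74.
Back-substitute into (2): P₂ = (232 + 3×35.74) / 7 = 48.46.

P₁ = 35.74, P₂ = 48.46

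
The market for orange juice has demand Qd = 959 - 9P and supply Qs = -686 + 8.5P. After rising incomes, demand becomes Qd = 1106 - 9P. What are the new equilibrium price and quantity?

Original equilibrium: P* = 94, Q* = 113.
New equilibrium: 1106 - 9P = -686 + 8.5P, so 1792 = 17.5P and P' = 102.4; Q' = 1106 − 9(102.4) = 184.4.

P' = 102.4, Q' = 184.4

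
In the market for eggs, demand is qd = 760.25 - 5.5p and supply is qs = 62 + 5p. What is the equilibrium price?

Set qd = qs: 760.25 - 5.5p = 62 + 5p.
698.25 = 10.5p, so p* = 66.5.
q* = 760.25 − 5.5(66.5) = 394.5.

p* = 66.5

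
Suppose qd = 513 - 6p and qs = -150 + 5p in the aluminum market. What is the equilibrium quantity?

Set qd = qs: 513 - 6p = -150 + 5p.
663 = 11p, so p* = 663/11.
q* = 513 − 6(663/11) = 1665/11.

q* = 1665/11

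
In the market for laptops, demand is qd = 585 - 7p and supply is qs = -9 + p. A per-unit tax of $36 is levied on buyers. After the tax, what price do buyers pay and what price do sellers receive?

Pre-tax equilibrium: p* = 74.25, q* = 65.25.
Tax on buyers shifts demand to qd = 585 − 7(p + 36) = 333 - 7p.
333 - 7p = -9 + p gives seller price ps = 42.75; buyers pay pb = 42.75 + 36 = 78.75.
New quantity: q = 585 − 7(78.75) = 33.75.

Buyers pay $78.75, sellers receive $42.75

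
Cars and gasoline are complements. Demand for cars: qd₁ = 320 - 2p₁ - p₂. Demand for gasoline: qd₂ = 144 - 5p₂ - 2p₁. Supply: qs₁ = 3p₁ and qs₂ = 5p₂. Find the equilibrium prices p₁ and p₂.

Market 1: 320 - 2p₁ - p₂ = 3p₁ → 5p₁ + p₂ = 320.
Market 2: 10p₂ + 2p₁ = 144.
Eliminating p₂: 10×(1) − 1×(2) gives 48p₁ = 3056, so p₁ = 191/3.
Back-substitute into (2): p₂ = (144 − 2×191/3) / 10 = 5/3.

p₁ = 191/3, p₂ = 5/3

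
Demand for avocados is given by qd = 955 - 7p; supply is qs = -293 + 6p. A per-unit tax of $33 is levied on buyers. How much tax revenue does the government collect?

Pre-tax equilibrium: p* = 96, q* = 283.
Tax on buyers shifts demand to qd = 955 − 7(p + 33) = 724 - 7p.
724 - 7p = -293 + 6p gives seller price ps = 1017/13; buyers pay pb = 1017/13 + 33 = 1446/13.
New quantity: q = 955 − 7(1446/13) = 2293/13.
Revenue = 33 × 2293/13 = 75669/13.

Tax revenue = 75669/13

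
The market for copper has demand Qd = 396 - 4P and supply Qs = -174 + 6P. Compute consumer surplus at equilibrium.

Equilibrium: 396 - 4P = -174 + 6P gives P* = 57, Q* = 168.
Demand choke price (Qd = 0): P = 99.
CS = ½(99 − 57)(168) = 3528.

Consumer surplus = 3528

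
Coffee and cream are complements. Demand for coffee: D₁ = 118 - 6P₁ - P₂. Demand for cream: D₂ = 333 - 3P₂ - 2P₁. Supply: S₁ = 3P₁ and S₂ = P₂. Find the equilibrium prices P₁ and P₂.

Market 1: 118 - 6P₁ - P₂ = 3P₁ → 9P₁ + P₂ = 118.
Market 2: 4P₂ + 2P₁ = 333.
Eliminating P₂: 4×(1) − 1×(2) gives 34P₁ = 139, so P₁ = 139/34.
Back-substitute into (2): P₂ = (333 − 2×139/34) / 4 = 2761/34.

P₁ = 139/34, P₂ = 2761/34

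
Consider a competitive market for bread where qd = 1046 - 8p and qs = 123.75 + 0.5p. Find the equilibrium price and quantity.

p* = 108.5, q* = 178

Set qd = qs: 1046 - 8p = 123.75 + 0.5p.
922.25 = 8.5p, so p* = 108.5.
q* = 1046 − 8(108.5) = 178.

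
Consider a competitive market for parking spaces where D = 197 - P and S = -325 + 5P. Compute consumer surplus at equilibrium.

Consumer surplus = 6050

Equilibrium: 197 - P = -325 + 5P gives P* = 87, Q* = 110.
Demand choke price (D = 0): P = 197.
CS = ½(197 − 87)(110) = 6050.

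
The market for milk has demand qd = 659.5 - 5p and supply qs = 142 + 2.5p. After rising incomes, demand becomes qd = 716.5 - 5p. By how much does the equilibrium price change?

Original equilibrium: p* = 69, q* = 314.5.
New equilibrium: 716.5 - 5p = 142 + 2.5p, so 574.5 = 7.5p and p' = 76.6; q' = 716.5 − 5(76.6) = 333.5.
Change in price: 76.6 − 69 = 7.6.

Δp = 7.6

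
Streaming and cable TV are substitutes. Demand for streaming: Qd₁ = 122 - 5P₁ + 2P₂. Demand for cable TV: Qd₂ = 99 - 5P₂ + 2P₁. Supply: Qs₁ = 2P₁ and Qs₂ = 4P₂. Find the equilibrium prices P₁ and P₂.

P₁ = 1296/59, P₂ = 937/59

Market 1: 122 - 5P₁ + 2P₂ = 2P₁ → 7P₁ - 2P₂ = 122.
Market 2: 9P₂ - 2P₁ = 99.
Eliminating P₂: 9×(1) + 2×(2) gives 59P₁ = 1296, so P₁ = 1296/59.
Back-substitute into (2): P₂ = (99 + 2×1296/59) / 9 = 937/59.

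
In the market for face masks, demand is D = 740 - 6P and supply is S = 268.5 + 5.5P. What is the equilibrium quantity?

Q* = 494

Set D = S: 740 - 6P = 268.5 + 5.5P.
471.5 = 11.5P, so P* = 41.
Q* = 740 − 6(41) = 494.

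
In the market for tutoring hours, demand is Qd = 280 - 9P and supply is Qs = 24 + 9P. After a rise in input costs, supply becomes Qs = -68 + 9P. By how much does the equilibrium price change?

Original equilibrium: P* = 128/9, Q* = 152.
New equilibrium: 280 - 9P = -68 + 9P, so 348 = 18P and P' = 58/3; Q' = 280 − 9(58/3) = 106.
Change in price: 58/3 − 128/9 = 46/9.

ΔP = 46/9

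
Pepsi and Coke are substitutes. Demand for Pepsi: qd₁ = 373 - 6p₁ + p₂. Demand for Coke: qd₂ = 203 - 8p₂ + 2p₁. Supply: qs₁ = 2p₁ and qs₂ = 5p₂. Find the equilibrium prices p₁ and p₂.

Market 1: 373 - 6p₁ + p₂ = 2p₁ → 8p₁ - p₂ = 373.
Market 2: 13p₂ - 2p₁ = 203.
Eliminating p₂: 13×(1) + 1×(2) gives 102p₁ = 5052, so p₁ = 842/17.
Back-substitute into (2): p₂ = (203 + 2×842/17) / 13 = 395/17.

p₁ = 842/17, p₂ = 395/17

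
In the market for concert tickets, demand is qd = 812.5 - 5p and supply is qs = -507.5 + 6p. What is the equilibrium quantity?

Set qd = qs: 812.5 - 5p = -507.5 + 6p.
1320 = 11p, so p* = 120.
q* = 812.5 − 5(120) = 212.5.

q* = 212.5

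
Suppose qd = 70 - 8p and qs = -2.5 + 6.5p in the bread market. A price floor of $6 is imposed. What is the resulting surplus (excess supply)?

Surplus = 14.5

Equilibrium price would be p* = 5, so the floor at 6 binds.
At p = 6: qd = 22, qs = 36.5.
Surplus = 36.5 − 22 = 14.5.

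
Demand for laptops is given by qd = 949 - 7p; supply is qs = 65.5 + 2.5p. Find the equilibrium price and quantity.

p* = 93, q* = 298

Set qd = qs: 949 - 7p = 65.5 + 2.5p.
883.5 = 9.5p, so p* = 93.
q* = 949 − 7(93) = 298.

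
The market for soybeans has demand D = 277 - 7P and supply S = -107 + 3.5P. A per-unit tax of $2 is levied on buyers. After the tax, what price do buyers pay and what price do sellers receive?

Buyers pay 782/21, sellers receive 740/21

Pre-tax equilibrium: P* = 256/7, Q* = 21.
Tax on buyers shifts demand to D = 277 − 7(P + 2) = 263 - 7P.
263 - 7P = -107 + 3.5P gives seller price Ps = 740/21; buyers pay Pb = 740/21 + 2 = 782/21.
New quantity: Q = 277 − 7(782/21) = 49/3.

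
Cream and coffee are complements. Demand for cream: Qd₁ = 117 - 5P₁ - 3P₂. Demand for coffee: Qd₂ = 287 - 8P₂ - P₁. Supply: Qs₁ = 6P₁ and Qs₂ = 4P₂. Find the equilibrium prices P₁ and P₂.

P₁ = 181/43, P₂ = 3040/129

Market 1: 117 - 5P₁ - 3P₂ = 6P₁ → 11P₁ + 3P₂ = 117.
Market 2: 12P₂ + P₁ = 287.
Eliminating P₂: 12×(1) − 3×(2) gives 129P₁ = 543, so P₁ = 181/43.
Back-substitute into (2): P₂ = (287 − 1×181/43) / 12 = 3040/129.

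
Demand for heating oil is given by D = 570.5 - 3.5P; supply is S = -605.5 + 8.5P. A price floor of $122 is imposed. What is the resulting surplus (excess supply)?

Surplus = 288

Equilibrium price would be P* = 98, so the floor at 122 binds.
At P = 122: D = 143.5, S = 431.5.
Surplus = 431.5 − 143.5 = 288.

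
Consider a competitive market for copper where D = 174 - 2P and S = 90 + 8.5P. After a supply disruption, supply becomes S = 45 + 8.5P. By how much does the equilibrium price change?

Original equilibrium: P* = 8, Q* = 158.
New equilibrium: 174 - 2P = 45 + 8.5P, so 129 = 10.5P and P' = 86/7; Q' = 174 − 2(86/7) = 1046/7.
Change in price: 86/7 − 8 = 30/7.

ΔP = 30/7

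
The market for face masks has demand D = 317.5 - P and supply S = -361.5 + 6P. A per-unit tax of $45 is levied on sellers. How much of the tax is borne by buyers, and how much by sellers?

Pre-tax equilibrium: P* = 97, Q* = 220.5.
Tax on sellers shifts supply to S = -361.5 + 6(P − 45) = -631.5 + 6P.
317.5 - P = -631.5 + 6P gives buyer price Pb = 949/7; sellers receive Ps = 949/7 − 45 = 634/7.
New quantity: Q = 317.5 − 1(949/7) = 2547/14.
Buyer burden = 949/7 − 97 = 270/7; seller burden = 97 − 634/7 = 45/7.

Buyers bear 270/7, sellers bear 45/7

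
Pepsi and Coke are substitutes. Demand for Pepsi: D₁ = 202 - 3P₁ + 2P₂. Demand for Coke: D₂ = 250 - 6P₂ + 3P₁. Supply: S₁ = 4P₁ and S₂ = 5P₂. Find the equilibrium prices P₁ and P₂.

Market 1: 202 - 3P₁ + 2P₂ = 4P₁ → 7P₁ - 2P₂ = 202.
Market 2: 11P₂ - 3P₁ = 250.
Eliminating P₂: 11×(1) + 2×(2) gives 71P₁ = 2722, so P₁ = 2722/71.
Back-substitute into (2): P₂ = (250 + 3×2722/71) / 11 = 2356/71.

P₁ = 2722/71, P₂ = 2356/71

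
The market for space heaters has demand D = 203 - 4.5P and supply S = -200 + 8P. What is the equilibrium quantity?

Set D = S: 203 - 4.5P = -200 + 8P.
403 = 12.5P, so P* = 32.24.
Q* = 203 − 4.5(32.24) = 57.92.

Q* = 57.92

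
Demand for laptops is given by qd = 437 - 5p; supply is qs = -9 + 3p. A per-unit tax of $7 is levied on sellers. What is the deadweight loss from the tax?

Pre-tax equilibrium: p* = 55.75, q* = 158.25.
Tax on sellers shifts supply to qs = -9 + 3(p − 7) = -30 + 3p.
437 - 5p = -30 + 3p gives buyer price pb = 58.375; sellers receive ps = 58.375 − 7 = 51.375.
New quantity: q = 437 − 5(58.375) = 145.125.
DWL = ½ × 7 × (158.25 − 145.125) = 45.9375.

Deadweight loss = 45.9375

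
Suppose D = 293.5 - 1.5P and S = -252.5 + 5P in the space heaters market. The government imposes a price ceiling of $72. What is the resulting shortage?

Equilibrium price would be P* = 84, so the ceiling at 72 binds.
At P = 72: D = 293.5 − 1.5(72) = 185.5, S = -252.5 + 5(72) = 107.5.
Shortage = 185.5 − 107.5 = 78.

Shortage = 78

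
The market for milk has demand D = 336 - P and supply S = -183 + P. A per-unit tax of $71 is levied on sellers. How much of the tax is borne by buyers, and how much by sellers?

Buyers bear $35.5, sellers bear $35.5

Pre-tax equilibrium: P* = 259.5, Q* = 76.5.
Tax on sellers shifts supply to S = -183 + 1(P − 71) = -254 + P.
336 - P = -254 + P gives buyer price Pb = 295; sellers receive Ps = 295 − 71 = 224.
New quantity: Q = 336 − 1(295) = 41.
Buyer burden = 295 − 259.5 = 35.5; seller burden = 259.5 − 224 = 35.5.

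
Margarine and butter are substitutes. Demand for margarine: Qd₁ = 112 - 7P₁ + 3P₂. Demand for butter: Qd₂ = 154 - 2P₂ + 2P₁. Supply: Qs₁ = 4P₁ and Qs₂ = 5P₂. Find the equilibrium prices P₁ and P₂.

Market 1: 112 - 7P₁ + 3P₂ = 4P₁ → 11P₁ - 3P₂ = 112.
Market 2: 7P₂ - 2P₁ = 154.
Eliminating P₂: 7×(1) + 3×(2) gives 71P₁ = 1246, so P₁ = 1246/71.
Back-substitute into (2): P₂ = (154 + 2×1246/71) / 7 = 1918/71.

P₁ = 1246/71, P₂ = 1918/71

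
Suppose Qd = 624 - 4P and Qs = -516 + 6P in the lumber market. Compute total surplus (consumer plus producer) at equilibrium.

Equilibrium: 624 - 4P = -516 + 6P gives P* = 114, Q* = 168.
Demand choke price: P = 156; supply starts at P = 86.
CS = ½(156 − 114)(168) = 3528; PS = ½(114 − 86)(168) = 2352.

Total surplus = 5880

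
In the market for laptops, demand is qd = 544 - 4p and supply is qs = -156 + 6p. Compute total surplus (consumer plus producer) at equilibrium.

Total surplus = 14520

Equilibrium: 544 - 4p = -156 + 6p gives p* = 70, q* = 264.
Demand choke price: p = 136; supply starts at p = 26.
CS = ½(136 − 70)(264) = 8712; PS = ½(70 − 26)(264) = 5808.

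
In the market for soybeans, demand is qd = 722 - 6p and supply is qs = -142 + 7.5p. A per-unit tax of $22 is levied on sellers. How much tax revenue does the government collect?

Tax revenue = 17468/3

Pre-tax equilibrium: p* = 64, q* = 338.
Tax on sellers shifts supply to qs = -142 + 7.5(p − 22) = -307 + 7.5p.
722 - 6p = -307 + 7.5p gives buyer price pb = 686/9; sellers receive ps = 686/9 − 22 = 488/9.
New quantity: q = 722 − 6(686/9) = 794/3.
Revenue = 22 × 794/3 = 17468/3.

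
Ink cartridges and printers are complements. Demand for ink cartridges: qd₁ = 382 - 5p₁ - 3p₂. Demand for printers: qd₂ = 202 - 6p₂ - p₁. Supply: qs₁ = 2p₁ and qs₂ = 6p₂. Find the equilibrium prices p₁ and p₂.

p₁ = 442/9, p₂ = 344/27

Market 1: 382 - 5p₁ - 3p₂ = 2p₁ → 7p₁ + 3p₂ = 382.
Market 2: 12p₂ + p₁ = 202.
Eliminating p₂: 12×(1) − 3×(2) gives 81p₁ = 3978, so p₁ = 442/9.
Back-substitute into (2): p₂ = (202 − 1×442/9) / 12 = 344/27.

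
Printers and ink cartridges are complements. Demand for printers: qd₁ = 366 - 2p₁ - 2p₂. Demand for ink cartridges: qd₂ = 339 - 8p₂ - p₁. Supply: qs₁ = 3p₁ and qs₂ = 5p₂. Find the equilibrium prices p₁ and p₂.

p₁ = 1360/21, p₂ = 443/21

Market 1: 366 - 2p₁ - 2p₂ = 3p₁ → 5p₁ + 2p₂ = 366.
Market 2: 13p₂ + p₁ = 339.
Eliminating p₂: 13×(1) − 2×(2) gives 63p₁ = 4080, so p₁ = 1360/21.
Back-substitute into (2): p₂ = (339 − 1×1360/21) / 13 = 443/21.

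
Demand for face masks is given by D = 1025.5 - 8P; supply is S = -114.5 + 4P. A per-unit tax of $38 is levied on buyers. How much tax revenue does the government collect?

Pre-tax equilibrium: P* = 95, Q* = 265.5.
Tax on buyers shifts demand to D = 1025.5 − 8(P + 38) = 721.5 - 8P.
721.5 - 8P = -114.5 + 4P gives seller price Ps = 209/3; buyers pay Pb = 209/3 + 38 = 323/3.
New quantity: Q = 1025.5 − 8(323/3) = 985/6.
Revenue = 38 × 985/6 = 18715/3.

Tax revenue = 18715/3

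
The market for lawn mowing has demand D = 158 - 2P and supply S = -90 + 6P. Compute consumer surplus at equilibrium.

Consumer surplus = 2304

Equilibrium: 158 - 2P = -90 + 6P gives P* = 31, Q* = 96.
Demand choke price (D = 0): P = 79.
CS = ½(79 − 31)(96) = 2304.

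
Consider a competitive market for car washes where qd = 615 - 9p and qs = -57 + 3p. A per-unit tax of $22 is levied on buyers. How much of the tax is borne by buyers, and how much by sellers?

Pre-tax equilibrium: p* = 56, q* = 111.
Tax on buyers shifts demand to qd = 615 − 9(p + 22) = 417 - 9p.
417 - 9p = -57 + 3p gives seller price ps = 39.5; buyers pay pb = 39.5 + 22 = 61.5.
New quantity: q = 615 − 9(61.5) = 61.5.
Buyer burden = 61.5 − 56 = 5.5; seller burden = 56 − 39.5 = 16.5.

Buyers bear $5.5, sellers bear $16.5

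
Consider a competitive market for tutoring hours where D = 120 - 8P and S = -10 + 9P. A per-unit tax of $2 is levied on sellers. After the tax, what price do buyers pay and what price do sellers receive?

Buyers pay 148/17, sellers receive 114/17

Pre-tax equilibrium: P* = 130/17, Q* = 1000/17.
Tax on sellers shifts supply to S = -10 + 9(P − 2) = -28 + 9P.
120 - 8P = -28 + 9P gives buyer price Pb = 148/17; sellers receive Ps = 148/17 − 2 = 114/17.
New quantity: Q = 120 − 8(148/17) = 856/17.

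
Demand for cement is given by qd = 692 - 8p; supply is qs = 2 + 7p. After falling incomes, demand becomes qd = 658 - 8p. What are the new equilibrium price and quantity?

Original equilibrium: p* = 46, q* = 324.
New equilibrium: 658 - 8p = 2 + 7p, so 656 = 15p and p' = 656/15; q' = 658 − 8(656/15) = 4622/15.

p' = 656/15, q' = 4622/15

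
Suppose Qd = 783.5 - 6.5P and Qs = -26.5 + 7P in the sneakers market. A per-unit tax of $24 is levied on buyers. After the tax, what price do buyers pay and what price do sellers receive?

Buyers pay 652/9, sellers receive 436/9

Pre-tax equilibrium: P* = 60, Q* = 393.5.
Tax on buyers shifts demand to Qd = 783.5 − 6.5(P + 24) = 627.5 - 6.5P.
627.5 - 6.5P = -26.5 + 7P gives seller price Ps = 436/9; buyers pay Pb = 436/9 + 24 = 652/9.
New quantity: Q = 783.5 − 6.5(652/9) = 5627/18.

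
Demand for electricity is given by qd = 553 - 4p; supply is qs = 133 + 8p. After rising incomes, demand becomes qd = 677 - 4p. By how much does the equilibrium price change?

Original equilibrium: p* = 35, q* = 413.
New equilibrium: 677 - 4p = 133 + 8p, so 544 = 12p and p' = 136/3; q' = 677 − 4(136/3) = 1487/3.
Change in price: 136/3 − 35 = 31/3.

Δp = 31/3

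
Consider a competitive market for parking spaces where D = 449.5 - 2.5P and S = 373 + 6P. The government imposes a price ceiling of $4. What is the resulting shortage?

Equilibrium price would be P* = 9, so the ceiling at 4 binds.
At P = 4: D = 449.5 − 2.5(4) = 439.5, S = 373 + 6(4) = 397.
Shortage = 439.5 − 397 = 42.5.

Shortage = 42.5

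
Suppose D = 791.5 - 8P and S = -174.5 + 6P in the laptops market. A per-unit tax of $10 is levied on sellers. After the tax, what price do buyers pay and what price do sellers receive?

Pre-tax equilibrium: P* = 69, Q* = 239.5.
Tax on sellers shifts supply to S = -174.5 + 6(P − 10) = -234.5 + 6P.
791.5 - 8P = -234.5 + 6P gives buyer price Pb = 513/7; sellers receive Ps = 513/7 − 10 = 443/7.
New quantity: Q = 791.5 − 8(513/7) = 2873/14.

Buyers pay 513/7, sellers receive 443/7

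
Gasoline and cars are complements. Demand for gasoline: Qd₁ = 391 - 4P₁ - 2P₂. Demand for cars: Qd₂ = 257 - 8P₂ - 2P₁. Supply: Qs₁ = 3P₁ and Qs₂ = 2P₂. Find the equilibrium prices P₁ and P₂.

P₁ = 566/11, P₂ = 339/22

Market 1: 391 - 4P₁ - 2P₂ = 3P₁ → 7P₁ + 2P₂ = 391.
Market 2: 10P₂ + 2P₁ = 257.
Eliminating P₂: 10×(1) − 2×(2) gives 66P₁ = 3396, so P₁ = 566/11.
Back-substitute into (2): P₂ = (257 − 2×566/11) / 10 = 339/22.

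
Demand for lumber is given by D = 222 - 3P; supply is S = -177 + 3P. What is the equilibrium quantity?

Set D = S: 222 - 3P = -177 + 3P.
399 = 6P, so P* = 66.5.
Q* = 222 − 3(66.5) = 22.5.

Q* = 22.5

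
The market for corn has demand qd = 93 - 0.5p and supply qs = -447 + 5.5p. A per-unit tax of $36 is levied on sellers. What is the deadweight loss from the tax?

Pre-tax equilibrium: p* = 90, q* = 48.
Tax on sellers shifts supply to qs = -447 + 5.5(p − 36) = -645 + 5.5p.
93 - 0.5p = -645 + 5.5p gives buyer price pb = 123; sellers receive ps = 123 − 36 = 87.
New quantity: q = 93 − 0.5(123) = 31.5.
DWL = ½ × 36 × (48 − 31.5) = 297.

Deadweight loss = 297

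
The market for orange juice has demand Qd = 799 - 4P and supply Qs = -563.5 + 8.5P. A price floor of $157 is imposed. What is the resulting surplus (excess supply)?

Equilibrium price would be P* = 109, so the floor at 157 binds.
At P = 157: Qd = 171, Qs = 771.
Surplus = 771 − 171 = 600.

Surplus = 600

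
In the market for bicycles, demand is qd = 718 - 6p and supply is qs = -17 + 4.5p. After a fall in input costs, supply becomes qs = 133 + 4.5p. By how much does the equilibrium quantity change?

Δq = 600/7

Original equilibrium: p* = 70, q* = 298.
New equilibrium: 718 - 6p = 133 + 4.5p, so 585 = 10.5p and p' = 390/7; q' = 718 − 6(390/7) = 2686/7.
Change in quantity: 2686/7 − 298 = 600/7.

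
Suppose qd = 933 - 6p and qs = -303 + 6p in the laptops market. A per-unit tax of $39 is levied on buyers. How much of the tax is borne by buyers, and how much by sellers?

Pre-tax equilibrium: p* = 103, q* = 315.
Tax on buyers shifts demand to qd = 933 − 6(p + 39) = 699 - 6p.
699 - 6p = -303 + 6p gives seller price ps = 83.5; buyers pay pb = 83.5 + 39 = 122.5.
New quantity: q = 933 − 6(122.5) = 198.
Buyer burden = 122.5 − 103 = 19.5; seller burden = 103 − 83.5 = 19.5.

Buyers bear $19.5, sellers bear $19.5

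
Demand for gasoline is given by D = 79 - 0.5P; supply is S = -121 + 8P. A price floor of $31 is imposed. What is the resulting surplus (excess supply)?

Surplus = 63.5

Equilibrium price would be P* = 400/17, so the floor at 31 binds.
At P = 31: D = 63.5, S = 127.
Surplus = 127 − 63.5 = 63.5.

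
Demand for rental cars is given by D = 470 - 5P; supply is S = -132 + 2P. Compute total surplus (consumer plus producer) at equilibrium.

Total surplus = 560

Equilibrium: 470 - 5P = -132 + 2P gives P* = 86, Q* = 40.
Demand choke price: P = 94; supply starts at P = 66.
CS = ½(94 − 86)(40) = 160; PS = ½(86 − 66)(40) = 400.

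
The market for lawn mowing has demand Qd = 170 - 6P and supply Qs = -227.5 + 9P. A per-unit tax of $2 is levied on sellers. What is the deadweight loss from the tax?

Deadweight loss = 7.2

Pre-tax equilibrium: P* = 26.5, Q* = 11.
Tax on sellers shifts supply to Qs = -227.5 + 9(P − 2) = -245.5 + 9P.
170 - 6P = -245.5 + 9P gives buyer price Pb = 27.7; sellers receive Ps = 27.7 − 2 = 25.7.
New quantity: Q = 170 − 6(27.7) = 3.8.
DWL = ½ × 2 × (11 − 3.8) = 7.2.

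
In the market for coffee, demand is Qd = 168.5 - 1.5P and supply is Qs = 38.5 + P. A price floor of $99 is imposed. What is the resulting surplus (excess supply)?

Equilibrium price would be P* = 52, so the floor at 99 binds.
At P = 99: Qd = 20, Qs = 137.5.
Surplus = 137.5 − 20 = 117.5.

Surplus = 117.5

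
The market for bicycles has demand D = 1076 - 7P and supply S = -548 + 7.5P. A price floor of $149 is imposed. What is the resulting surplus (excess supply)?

Equilibrium price would be P* = 112, so the floor at 149 binds.
At P = 149: D = 33, S = 569.5.
Surplus = 569.5 − 33 = 536.5.

Surplus = 536.5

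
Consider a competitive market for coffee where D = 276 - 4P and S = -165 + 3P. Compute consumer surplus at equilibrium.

Equilibrium: 276 - 4P = -165 + 3P gives P* = 63, Q* = 24.
Demand choke price (D = 0): P = 69.
CS = ½(69 − 63)(24) = 72.

Consumer surplus = 72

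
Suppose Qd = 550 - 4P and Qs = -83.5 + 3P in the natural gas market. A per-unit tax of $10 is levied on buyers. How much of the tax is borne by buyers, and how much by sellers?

Buyers bear 30/7, sellers bear 40/7

Pre-tax equilibrium: P* = 90.5, Q* = 188.
Tax on buyers shifts demand to Qd = 550 − 4(P + 10) = 510 - 4P.
510 - 4P = -83.5 + 3P gives seller price Ps = 1187/14; buyers pay Pb = 1187/14 + 10 = 1327/14.
New quantity: Q = 550 − 4(1327/14) = 1196/7.
Buyer burden = 1327/14 − 90.5 = 30/7; seller burden = 90.5 − 1187/14 = 40/7.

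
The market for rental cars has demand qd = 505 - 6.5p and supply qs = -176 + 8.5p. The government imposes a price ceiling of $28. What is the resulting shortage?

Shortage = 261

Equilibrium price would be p* = 45.4, so the ceiling at 28 binds.
At p = 28: qd = 505 − 6.5(28) = 323, qs = -176 + 8.5(28) = 62.
Shortage = 323 − 62 = 261.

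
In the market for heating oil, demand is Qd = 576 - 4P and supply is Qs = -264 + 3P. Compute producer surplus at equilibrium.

Producer surplus = 1536

Equilibrium: 576 - 4P = -264 + 3P gives P* = 120, Q* = 96.
Supply starts at P = 88 (where Qs = 0).
PS = ½(120 − 88)(96) = 1536.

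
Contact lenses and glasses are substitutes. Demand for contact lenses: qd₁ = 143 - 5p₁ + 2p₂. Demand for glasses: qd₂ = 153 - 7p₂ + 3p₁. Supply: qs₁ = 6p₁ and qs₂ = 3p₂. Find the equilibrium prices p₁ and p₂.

p₁ = 217/13, p₂ = 264/13

Market 1: 143 - 5p₁ + 2p₂ = 6p₁ → 11p₁ - 2p₂ = 143.
Market 2: 10p₂ - 3p₁ = 153.
Eliminating p₂: 10×(1) + 2×(2) gives 104p₁ = 1736, so p₁ = 217/13.
Back-substitute into (2): p₂ = (153 + 3×217/13) / 10 = 264/13.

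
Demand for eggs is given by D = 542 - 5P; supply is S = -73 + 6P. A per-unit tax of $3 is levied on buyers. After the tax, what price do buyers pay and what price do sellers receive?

Buyers pay 633/11, sellers receive 600/11

Pre-tax equilibrium: P* = 615/11, Q* = 2887/11.
Tax on buyers shifts demand to D = 542 − 5(P + 3) = 527 - 5P.
527 - 5P = -73 + 6P gives seller price Ps = 600/11; buyers pay Pb = 600/11 + 3 = 633/11.
New quantity: Q = 542 − 5(633/11) = 2797/11.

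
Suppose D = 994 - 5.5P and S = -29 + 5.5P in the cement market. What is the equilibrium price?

P* = 93

Set D = S: 994 - 5.5P = -29 + 5.5P.
1023 = 11P, so P* = 93.
Q* = 994 − 5.5(93) = 482.5.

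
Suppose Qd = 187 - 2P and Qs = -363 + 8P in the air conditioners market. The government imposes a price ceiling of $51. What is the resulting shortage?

Shortage = 40

Equilibrium price would be P* = 55, so the ceiling at 51 binds.
At P = 51: Qd = 187 − 2(51) = 85, Qs = -363 + 8(51) = 45.
Shortage = 85 − 45 = 40.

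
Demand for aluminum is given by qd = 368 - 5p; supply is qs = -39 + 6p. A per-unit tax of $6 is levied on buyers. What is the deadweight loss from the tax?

Pre-tax equilibrium: p* = 37, q* = 183.
Tax on buyers shifts demand to qd = 368 − 5(p + 6) = 338 - 5p.
338 - 5p = -39 + 6p gives seller price ps = 377/11; buyers pay pb = 377/11 + 6 = 443/11.
New quantity: q = 368 − 5(443/11) = 1833/11.
DWL = ½ × 6 × (183 − 1833/11) = 540/11.

Deadweight loss = 540/11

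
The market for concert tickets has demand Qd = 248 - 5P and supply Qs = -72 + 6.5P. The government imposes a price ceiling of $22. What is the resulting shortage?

Shortage = 67

Equilibrium price would be P* = 640/23, so the ceiling at 22 binds.
At P = 22: Qd = 248 − 5(22) = 138, Qs = -72 + 6.5(22) = 71.
Shortage = 138 − 71 = 67.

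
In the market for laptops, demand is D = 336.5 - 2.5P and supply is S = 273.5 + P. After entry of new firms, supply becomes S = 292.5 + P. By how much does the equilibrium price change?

ΔP = -38/7

Original equilibrium: P* = 18, Q* = 291.5.
New equilibrium: 336.5 - 2.5P = 292.5 + P, so 44 = 3.5P and P' = 88/7; Q' = 336.5 − 2.5(88/7) = 4271/14.
Change in price: 88/7 − 18 = -38/7.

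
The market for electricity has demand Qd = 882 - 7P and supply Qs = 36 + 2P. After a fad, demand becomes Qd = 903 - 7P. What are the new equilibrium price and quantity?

P' = 289/3, Q' = 686/3

Original equilibrium: P* = 94, Q* = 224.
New equilibrium: 903 - 7P = 36 + 2P, so 867 = 9P and P' = 289/3; Q' = 903 − 7(289/3) = 686/3.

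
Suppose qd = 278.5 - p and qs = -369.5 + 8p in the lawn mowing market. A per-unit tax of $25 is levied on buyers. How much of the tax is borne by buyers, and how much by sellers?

Buyers bear 200/9, sellers bear 25/9

Pre-tax equilibrium: p* = 72, q* = 206.5.
Tax on buyers shifts demand to qd = 278.5 − 1(p + 25) = 253.5 - p.
253.5 - p = -369.5 + 8p gives seller price ps = 623/9; buyers pay pb = 623/9 + 25 = 848/9.
New quantity: q = 278.5 − 1(848/9) = 3317/18.
Buyer burden = 848/9 − 72 = 200/9; seller burden = 72 − 623/9 = 25/9.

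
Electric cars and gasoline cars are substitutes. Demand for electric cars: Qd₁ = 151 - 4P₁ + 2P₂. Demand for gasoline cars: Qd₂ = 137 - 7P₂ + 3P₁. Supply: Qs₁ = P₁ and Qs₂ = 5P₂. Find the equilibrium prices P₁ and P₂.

Market 1: 151 - 4P₁ + 2P₂ = P₁ → 5P₁ - 2P₂ = 151.
Market 2: 12P₂ - 3P₁ = 137.
Eliminating P₂: 12×(1) + 2×(2) gives 54P₁ = 2086, so P₁ = 1043/27.
Back-substitute into (2): P₂ = (137 + 3×1043/27) / 12 = 569/27.

P₁ = 1043/27, P₂ = 569/27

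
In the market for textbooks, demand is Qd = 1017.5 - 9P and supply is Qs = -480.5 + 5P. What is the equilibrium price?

Set Qd = Qs: 1017.5 - 9P = -480.5 + 5P.
1498 = 14P, so P* = 107.
Q* = 1017.5 − 9(107) = 54.5.

P* = 107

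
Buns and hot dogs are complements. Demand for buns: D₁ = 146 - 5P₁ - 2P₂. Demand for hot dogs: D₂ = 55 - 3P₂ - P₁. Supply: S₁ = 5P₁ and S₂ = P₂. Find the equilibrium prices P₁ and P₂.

P₁ = 237/19, P₂ = 202/19

Market 1: 146 - 5P₁ - 2P₂ = 5P₁ → 10P₁ + 2P₂ = 146.
Market 2: 4P₂ + P₁ = 55.
Eliminating P₂: 4×(1) − 2×(2) gives 38P₁ = 474, so P₁ = 237/19.
Back-substitute into (2): P₂ = (55 − 1×237/19) / 4 = 202/19.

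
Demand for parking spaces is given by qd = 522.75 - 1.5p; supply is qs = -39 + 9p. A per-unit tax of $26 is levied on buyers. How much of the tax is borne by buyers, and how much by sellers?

Pre-tax equilibrium: p* = 53.5, q* = 442.5.
Tax on buyers shifts demand to qd = 522.75 − 1.5(p + 26) = 483.75 - 1.5p.
483.75 - 1.5p = -39 + 9p gives seller price ps = 697/14; buyers pay pb = 697/14 + 26 = 1061/14.
New quantity: q = 522.75 − 1.5(1061/14) = 5727/14.
Buyer burden = 1061/14 − 53.5 = 156/7; seller burden = 53.5 − 697/14 = 26/7.

Buyers bear 156/7, sellers bear 26/7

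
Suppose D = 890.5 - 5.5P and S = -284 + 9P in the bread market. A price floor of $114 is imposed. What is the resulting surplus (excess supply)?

Equilibrium price would be P* = 81, so the floor at 114 binds.
At P = 114: D = 263.5, S = 742.
Surplus = 742 − 263.5 = 478.5.

Surplus = 478.5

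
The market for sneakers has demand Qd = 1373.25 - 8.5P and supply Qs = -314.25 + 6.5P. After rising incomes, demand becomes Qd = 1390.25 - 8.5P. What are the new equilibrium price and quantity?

P' = 3409/30, Q' = 12731/30

Original equilibrium: P* = 112.5, Q* = 417.
New equilibrium: 1390.25 - 8.5P = -314.25 + 6.5P, so 1704.5 = 15P and P' = 3409/30; Q' = 1390.25 − 8.5(3409/30) = 12731/30.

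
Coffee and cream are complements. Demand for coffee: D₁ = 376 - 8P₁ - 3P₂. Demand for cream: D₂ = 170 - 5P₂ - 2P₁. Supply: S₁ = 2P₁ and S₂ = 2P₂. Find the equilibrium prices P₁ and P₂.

P₁ = 33.15625, P₂ = 14.8125

Market 1: 376 - 8P₁ - 3P₂ = 2P₁ → 10P₁ + 3P₂ = 376.
Market 2: 7P₂ + 2P₁ = 170.
Eliminating P₂: 7×(1) − 3×(2) gives 64P₁ = 2122, so P₁ = 33.15625.
Back-substitute into (2): P₂ = (170 − 2×33.15625) / 7 = 14.8125.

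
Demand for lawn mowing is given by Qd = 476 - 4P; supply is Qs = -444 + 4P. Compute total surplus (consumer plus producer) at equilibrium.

Equilibrium: 476 - 4P = -444 + 4P gives P* = 115, Q* = 16.
Demand choke price: P = 119; supply starts at P = 111.
CS = ½(119 − 115)(16) = 32; PS = ½(115 − 111)(16) = 32.

Total surplus = 64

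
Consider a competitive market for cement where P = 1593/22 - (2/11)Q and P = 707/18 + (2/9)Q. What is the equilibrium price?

P* = 57.5

Set the two price expressions equal: 1593/22 - (2/11)Q = 707/18 + (2/9)Q.
3280/99 = (40/99)Q, so Q* = 82.
P* = 1593/22 − (2/11)(82) = 57.5.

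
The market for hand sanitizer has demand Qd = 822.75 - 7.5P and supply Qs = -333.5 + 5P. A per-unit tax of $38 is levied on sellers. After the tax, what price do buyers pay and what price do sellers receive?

Buyers pay $107.7, sellers receive $69.7

Pre-tax equilibrium: P* = 92.5, Q* = 129.
Tax on sellers shifts supply to Qs = -333.5 + 5(P − 38) = -523.5 + 5P.
822.75 - 7.5P = -523.5 + 5P gives buyer price Pb = 107.7; sellers receive Ps = 107.7 − 38 = 69.7.
New quantity: Q = 822.75 − 7.5(107.7) = 15.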